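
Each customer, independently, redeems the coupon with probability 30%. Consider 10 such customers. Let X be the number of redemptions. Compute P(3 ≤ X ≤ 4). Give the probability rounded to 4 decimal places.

X ~ Binomial(10, 0.30); P(3 ≤ X ≤ 4) = Σ C(10,k) p^k (1−p)^(10−k) over k:
  k=3: C(10,3)·0.30^3·0.70^7 = 0.266828
  k=4: C(10,4)·0.30^4·0.70^6 = 0.200121
Total = 0.466949

0.4669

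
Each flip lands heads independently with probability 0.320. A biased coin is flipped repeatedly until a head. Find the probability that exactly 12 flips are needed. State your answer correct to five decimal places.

Geometric (trials to first success), p = 0.32.
P(Y = 12) = (1−p)^11 · p = 0.014375 · 0.32 = 0.0045999

0.00460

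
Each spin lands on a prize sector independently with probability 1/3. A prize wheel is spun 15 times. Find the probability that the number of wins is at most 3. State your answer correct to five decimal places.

0.20924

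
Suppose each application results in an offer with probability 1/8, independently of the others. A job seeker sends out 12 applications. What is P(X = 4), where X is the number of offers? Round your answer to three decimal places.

0.042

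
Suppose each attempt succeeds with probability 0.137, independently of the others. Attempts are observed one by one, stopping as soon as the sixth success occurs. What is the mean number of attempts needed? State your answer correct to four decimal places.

43.7956

Y = total attempts until the sixth success; negative binomial with r=6, p=0.137.
E[Y] = r / p = 6 / 0.137 = 43.795620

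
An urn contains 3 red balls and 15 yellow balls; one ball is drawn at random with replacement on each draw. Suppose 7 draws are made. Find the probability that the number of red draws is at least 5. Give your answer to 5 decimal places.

0.00200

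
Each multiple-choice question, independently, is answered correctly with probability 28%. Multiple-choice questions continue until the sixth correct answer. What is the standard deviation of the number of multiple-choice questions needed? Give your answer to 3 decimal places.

Y = total multiple-choice questions until the sixth success; negative binomial with r=6, p=0.28.
SD(Y) = √[r(1−p)/p²] = √(55.10204) = 7.42307

7.423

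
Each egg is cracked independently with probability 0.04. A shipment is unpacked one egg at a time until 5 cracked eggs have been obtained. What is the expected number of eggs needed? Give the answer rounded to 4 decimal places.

Y = total eggs until the fifth success; negative binomial with r=5, p=0.04.
E[Y] = r / p = 5 / 0.04 = 125.000000

125.0000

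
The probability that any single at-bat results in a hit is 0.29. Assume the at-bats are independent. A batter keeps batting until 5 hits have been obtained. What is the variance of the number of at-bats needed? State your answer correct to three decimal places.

Y = total at-bats until the fifth success; negative binomial with r=5, p=0.29.
Var(Y) = r(1−p)/p² = 5·0.71 / 0.29² = 42.21165

42.212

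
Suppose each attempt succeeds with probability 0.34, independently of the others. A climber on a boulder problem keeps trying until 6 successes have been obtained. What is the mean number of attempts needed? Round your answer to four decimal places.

Y = total attempts until the sixth success; negative binomial with r=6, p=0.34.
E[Y] = r / p = 6 / 0.34 = 17.647059

17.6471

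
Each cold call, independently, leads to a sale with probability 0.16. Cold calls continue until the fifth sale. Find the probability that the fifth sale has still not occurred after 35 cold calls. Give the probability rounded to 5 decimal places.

0.32088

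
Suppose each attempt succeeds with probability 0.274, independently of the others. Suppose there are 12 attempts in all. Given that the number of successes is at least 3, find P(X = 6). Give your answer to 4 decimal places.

0.0842

X ~ Binomial(12, 0.274). Want P(X=6 | X≥3) = P(X=6) / P(X≥3).
P(X=6) = C(12,6)·0.274^6·0.726^6 = 0.057253
P(X≥3) = 1 − 0.021441 − 0.097103 − 0.201563 = 0.679893
Ratio = 0.057253 / 0.679893 = 0.084208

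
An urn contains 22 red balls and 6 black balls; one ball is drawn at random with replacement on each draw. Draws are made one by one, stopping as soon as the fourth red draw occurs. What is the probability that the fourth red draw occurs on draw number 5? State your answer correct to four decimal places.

Y = trial on which the fourth success occurs; negative binomial, r=4, p=0.785714.
P(Y=5) = C(4,3) · p^4 · (1−p)^1
= 4 · 0.38112 · 0.21429 = 0.326672

0.3267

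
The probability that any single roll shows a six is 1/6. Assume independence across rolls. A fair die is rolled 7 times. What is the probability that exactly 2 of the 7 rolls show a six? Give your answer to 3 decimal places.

0.234

X ~ Binomial(n=7, p=0.166667).
P(X=2) = C(7,2) · p^2 · (1−p)^5
= 21 · 0.027778 · 0.40188 = 0.23443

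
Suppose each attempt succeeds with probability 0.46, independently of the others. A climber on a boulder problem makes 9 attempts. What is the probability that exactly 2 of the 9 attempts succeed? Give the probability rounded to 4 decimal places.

0.1020

X ~ Binomial(n=9, p=0.46).
P(X=2) = C(9,2) · p^2 · (1−p)^7
= 36 · 0.2116 · 0.013389 = 0.101994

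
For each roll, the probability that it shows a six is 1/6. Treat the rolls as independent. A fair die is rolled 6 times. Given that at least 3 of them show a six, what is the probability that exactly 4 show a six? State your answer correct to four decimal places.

X ~ Binomial(6, 0.166667). Want P(X=4 | X≥3) = P(X=4) / P(X≥3).
P(X=4) = C(6,4)·0.166667^4·0.833333^2 = 0.008038
P(X≥3) = 1 − 0.334898 − 0.401878 − 0.200939 = 0.062286
Ratio = 0.008038 / 0.062286 = 0.129043

0.1290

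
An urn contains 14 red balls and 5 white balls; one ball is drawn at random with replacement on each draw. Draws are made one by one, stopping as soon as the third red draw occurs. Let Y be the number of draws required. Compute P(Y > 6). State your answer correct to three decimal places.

0.045

Needing more than 6 draws ⇔ fewer than 3 successes in the first 6. With X ~ Binomial(6, 0.736842), P(Y > 6) = P(X ≤ 2).
  k=0: C(6,0)·0.736842^0·0.263158^6 = 0.00033
  k=1: C(6,1)·0.736842^1·0.263158^5 = 0.00558
  k=2: C(6,2)·0.736842^2·0.263158^4 = 0.03906
P(X ≤ 2) = 0.04497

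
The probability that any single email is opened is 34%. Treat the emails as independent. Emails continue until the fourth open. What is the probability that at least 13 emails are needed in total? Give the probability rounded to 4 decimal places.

Needing more than 12 emails ⇔ fewer than 4 successes in the first 12. With X ~ Binomial(12, 0.34), P(Y > 12) = P(X ≤ 3).
  k=0: C(12,0)·0.34^0·0.66^12 = 0.006832
  k=1: C(12,1)·0.34^1·0.66^11 = 0.042232
  k=2: C(12,2)·0.34^2·0.66^10 = 0.119658
  k=3: C(12,3)·0.34^3·0.66^9 = 0.205473
P(X ≤ 3) = 0.374195

0.3742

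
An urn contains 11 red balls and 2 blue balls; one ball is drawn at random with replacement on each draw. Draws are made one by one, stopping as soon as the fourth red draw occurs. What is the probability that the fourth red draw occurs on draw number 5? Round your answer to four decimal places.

0.3155

Y = trial on which the fourth success occurs; negative binomial, r=4, p=0.846154.
P(Y=5) = C(4,3) · p^4 · (1−p)^1
= 4 · 0.51262 · 0.15385 = 0.315460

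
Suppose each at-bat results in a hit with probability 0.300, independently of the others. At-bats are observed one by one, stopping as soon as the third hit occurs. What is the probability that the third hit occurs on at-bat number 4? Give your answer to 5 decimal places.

0.05670

Y = trial on which the third success occurs; negative binomial, r=3, p=0.30.
P(Y=4) = C(3,2) · p^3 · (1−p)^1
= 3 · 0.027 · 0.7 = 0.0567000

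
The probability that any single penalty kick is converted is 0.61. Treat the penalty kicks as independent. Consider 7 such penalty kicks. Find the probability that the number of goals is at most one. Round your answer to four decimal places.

0.0164

X ~ Binomial(7, 0.61); P(X ≤ 1) = Σ C(7,k) p^k (1−p)^(7−k) over k:
  k=0: C(7,0)·0.61^0·0.39^7 = 0.001372
  k=1: C(7,1)·0.61^1·0.39^6 = 0.015025
Total = 0.016397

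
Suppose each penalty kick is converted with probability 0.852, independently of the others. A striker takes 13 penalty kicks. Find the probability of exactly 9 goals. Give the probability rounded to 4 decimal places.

0.0812

X ~ Binomial(n=13, p=0.852).
P(X=9) = C(13,9) · p^9 · (1−p)^4
= 715 · 0.23657 · 0.00047979 = 0.081154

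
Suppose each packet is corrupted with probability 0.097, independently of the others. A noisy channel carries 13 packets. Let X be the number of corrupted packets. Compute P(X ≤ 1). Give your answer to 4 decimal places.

0.6361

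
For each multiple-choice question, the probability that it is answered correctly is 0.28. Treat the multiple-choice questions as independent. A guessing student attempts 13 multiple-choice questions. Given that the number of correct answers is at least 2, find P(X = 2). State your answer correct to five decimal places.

X ~ Binomial(13, 0.28). Want P(X=2 | X≥2) = P(X=2) / P(X≥2).
P(X=2) = C(13,2)·0.28^2·0.72^11 = 0.1648421
P(X≥2) = 1 − 0.0139741 − 0.0706466 = 0.9153793
Ratio = 0.1648421 / 0.9153793 = 0.1800806

0.18008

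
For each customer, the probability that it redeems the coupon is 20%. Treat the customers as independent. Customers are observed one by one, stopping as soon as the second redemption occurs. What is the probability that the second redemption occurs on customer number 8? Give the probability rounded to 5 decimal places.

0.07340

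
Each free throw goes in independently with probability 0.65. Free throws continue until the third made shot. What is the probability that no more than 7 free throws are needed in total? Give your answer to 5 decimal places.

0.94439

Finishing within 7 free throws ⇔ at least 3 successes in the first 7. With X ~ Binomial(7, 0.65), P(Y ≤ 7) = 1 − P(X ≤ 2).
  k=0: C(7,0)·0.65^0·0.35^7 = 0.0006434
  k=1: C(7,1)·0.65^1·0.35^6 = 0.0083641
  k=2: C(7,2)·0.65^2·0.35^5 = 0.0466000
1 − 0.0556075 = 0.9443925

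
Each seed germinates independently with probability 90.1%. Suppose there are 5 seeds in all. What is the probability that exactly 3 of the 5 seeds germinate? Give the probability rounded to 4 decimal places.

X ~ Binomial(n=5, p=0.901).
P(X=3) = C(5,3) · p^3 · (1−p)^2
= 10 · 0.73143 · 0.009801 = 0.071688

0.0717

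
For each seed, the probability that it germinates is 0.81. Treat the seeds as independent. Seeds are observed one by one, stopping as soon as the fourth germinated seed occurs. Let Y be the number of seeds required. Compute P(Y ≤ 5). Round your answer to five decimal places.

0.75762

Finishing within 5 seeds ⇔ at least 4 successes in the first 5. With X ~ Binomial(5, 0.81), P(Y ≤ 5) = 1 − P(X ≤ 3).
  k=0: C(5,0)·0.81^0·0.19^5 = 0.0002476
  k=1: C(5,1)·0.81^1·0.19^4 = 0.0052780
  k=2: C(5,2)·0.81^2·0.19^3 = 0.0450019
  k=3: C(5,3)·0.81^3·0.19^2 = 0.1918502
1 − 0.2423777 = 0.7576223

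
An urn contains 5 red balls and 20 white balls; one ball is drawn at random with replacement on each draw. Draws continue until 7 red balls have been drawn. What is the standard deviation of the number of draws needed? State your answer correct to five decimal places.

11.83216

Y = total draws until the seventh success; negative binomial with r=7, p=0.20.
SD(Y) = √[r(1−p)/p²] = √(140.0000000) = 11.8321596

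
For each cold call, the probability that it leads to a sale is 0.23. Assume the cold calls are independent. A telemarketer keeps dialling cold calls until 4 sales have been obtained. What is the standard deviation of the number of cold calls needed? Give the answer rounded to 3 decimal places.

Y = total cold calls until the fourth success; negative binomial with r=4, p=0.23.
SD(Y) = √[r(1−p)/p²] = √(58.22306) = 7.63040

7.630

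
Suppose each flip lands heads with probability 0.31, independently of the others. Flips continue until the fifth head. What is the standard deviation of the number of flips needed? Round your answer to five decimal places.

5.99167

Y = total flips until the fifth success; negative binomial with r=5, p=0.31.
SD(Y) = √[r(1−p)/p²] = √(35.9001041) = 5.9916696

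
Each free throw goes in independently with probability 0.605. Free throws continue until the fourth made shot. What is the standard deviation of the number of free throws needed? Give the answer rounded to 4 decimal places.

Y = total free throws until the fourth success; negative binomial with r=4, p=0.605.
SD(Y) = √[r(1−p)/p²] = √(4.316645) = 2.077654

2.0777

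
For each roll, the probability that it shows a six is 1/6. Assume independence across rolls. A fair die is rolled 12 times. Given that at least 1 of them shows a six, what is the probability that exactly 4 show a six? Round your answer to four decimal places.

X ~ Binomial(12, 0.166667). Want P(X=4 | X≥1) = P(X=4) / P(X≥1).
P(X=4) = C(12,4)·0.166667^4·0.833333^8 = 0.088828
P(X≥1) = 1 − 0.112157 = 0.887843
Ratio = 0.088828 / 0.887843 = 0.100049

0.1000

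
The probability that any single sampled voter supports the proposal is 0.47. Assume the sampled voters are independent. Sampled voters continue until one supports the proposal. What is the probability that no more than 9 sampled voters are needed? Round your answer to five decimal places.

0.99670

Y = number of sampled voters to the first success; geometric, p = 0.47.
P(Y ≤ 9) = 1 − (1−p)^9 = 1 − 0.0032998 = 0.9967002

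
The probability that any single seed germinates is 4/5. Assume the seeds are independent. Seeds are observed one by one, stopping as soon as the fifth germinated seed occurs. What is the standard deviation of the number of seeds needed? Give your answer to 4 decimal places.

Y = total seeds until the fifth success; negative binomial with r=5, p=0.80.
SD(Y) = √[r(1−p)/p²] = √(1.562500) = 1.250000

1.2500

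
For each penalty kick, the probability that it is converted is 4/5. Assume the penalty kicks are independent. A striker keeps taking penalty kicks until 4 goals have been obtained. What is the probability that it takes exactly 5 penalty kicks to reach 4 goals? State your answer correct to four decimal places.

0.3277

Y = trial on which the fourth success occurs; negative binomial, r=4, p=0.80.
P(Y=5) = C(4,3) · p^4 · (1−p)^1
= 4 · 0.4096 · 0.2 = 0.327680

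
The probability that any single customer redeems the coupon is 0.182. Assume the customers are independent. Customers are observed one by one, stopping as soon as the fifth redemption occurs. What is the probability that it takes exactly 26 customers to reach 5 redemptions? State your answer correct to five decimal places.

Y = trial on which the fifth success occurs; negative binomial, r=5, p=0.182.
P(Y=26) = C(25,4) · p^5 · (1−p)^21
= 12650 · 0.00019969 · 0.014717 = 0.0371764

0.03718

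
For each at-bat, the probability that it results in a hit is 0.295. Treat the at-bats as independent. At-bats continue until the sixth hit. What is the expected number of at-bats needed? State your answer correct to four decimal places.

20.3390

Y = total at-bats until the sixth success; negative binomial with r=6, p=0.295.
E[Y] = r / p = 6 / 0.295 = 20.338983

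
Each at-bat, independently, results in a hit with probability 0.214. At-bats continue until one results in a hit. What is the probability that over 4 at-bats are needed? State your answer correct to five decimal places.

0.38167

Y = number of at-bats to the first success; geometric, p = 0.214.
P(Y > 4) = P(first 4 all fail) = (1−p)^4 = 0.3816719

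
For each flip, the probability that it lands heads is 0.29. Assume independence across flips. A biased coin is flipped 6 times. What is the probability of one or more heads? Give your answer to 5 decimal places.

0.87190

P(at least one) = 1 − P(none) = 1 − (1 − 0.29)^6
= 1 − 0.1281003 = 0.8718997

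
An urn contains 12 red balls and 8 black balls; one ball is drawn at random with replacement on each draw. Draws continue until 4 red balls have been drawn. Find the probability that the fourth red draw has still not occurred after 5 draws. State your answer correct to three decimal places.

Needing more than 5 draws ⇔ fewer than 4 successes in the first 5. With X ~ Binomial(5, 0.60), P(Y > 5) = P(X ≤ 3).
  k=0: C(5,0)·0.60^0·0.40^5 = 0.01024
  k=1: C(5,1)·0.60^1·0.40^4 = 0.07680
  k=2: C(5,2)·0.60^2·0.40^3 = 0.23040
  k=3: C(5,3)·0.60^3·0.40^2 = 0.34560
P(X ≤ 3) = 0.66304

0.663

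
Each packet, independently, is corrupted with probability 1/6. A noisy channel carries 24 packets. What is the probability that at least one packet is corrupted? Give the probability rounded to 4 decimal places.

0.9874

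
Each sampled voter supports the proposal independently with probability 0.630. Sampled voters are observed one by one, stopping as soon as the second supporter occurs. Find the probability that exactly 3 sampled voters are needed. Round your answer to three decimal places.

Y = trial on which the second success occurs; negative binomial, r=2, p=0.63.
P(Y=3) = C(2,1) · p^2 · (1−p)^1
= 2 · 0.3969 · 0.37 = 0.29371

0.294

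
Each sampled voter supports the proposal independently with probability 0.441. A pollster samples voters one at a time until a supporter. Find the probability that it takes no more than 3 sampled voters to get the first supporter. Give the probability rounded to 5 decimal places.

0.82532

Y = number of sampled voters to the first success; geometric, p = 0.441.
P(Y ≤ 3) = 1 − (1−p)^3 = 1 − 0.1746769 = 0.8253231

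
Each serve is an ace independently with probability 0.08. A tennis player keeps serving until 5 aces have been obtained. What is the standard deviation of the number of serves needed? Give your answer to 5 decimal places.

Y = total serves until the fifth success; negative binomial with r=5, p=0.08.
SD(Y) = √[r(1−p)/p²] = √(718.7500000) = 26.8095132

26.80951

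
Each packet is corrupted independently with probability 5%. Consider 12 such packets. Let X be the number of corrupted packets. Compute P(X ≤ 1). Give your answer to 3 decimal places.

0.882

X ~ Binomial(12, 0.05); P(X ≤ 1) = Σ C(12,k) p^k (1−p)^(12−k) over k:
  k=0: C(12,0)·0.05^0·0.95^12 = 0.54036
  k=1: C(12,1)·0.05^1·0.95^11 = 0.34128
Total = 0.88164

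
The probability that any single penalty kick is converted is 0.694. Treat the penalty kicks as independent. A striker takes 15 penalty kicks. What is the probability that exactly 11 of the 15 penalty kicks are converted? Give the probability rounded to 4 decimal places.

X ~ Binomial(n=15, p=0.694).
P(X=11) = C(15,11) · p^11 · (1−p)^4
= 1365 · 0.017987 · 0.0087677 = 0.215265

0.2153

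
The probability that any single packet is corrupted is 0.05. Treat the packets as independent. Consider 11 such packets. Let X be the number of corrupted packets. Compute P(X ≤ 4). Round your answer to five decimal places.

X ~ Binomial(11, 0.05); P(X ≤ 4) = Σ C(11,k) p^k (1−p)^(11−k) over k:
  k=0: C(11,0)·0.05^0·0.95^11 = 0.5688001
  k=1: C(11,1)·0.05^1·0.95^10 = 0.3293053
  k=2: C(11,2)·0.05^2·0.95^9 = 0.0866593
  k=3: C(11,3)·0.05^3·0.95^8 = 0.0136830
  k=4: C(11,4)·0.05^4·0.95^7 = 0.0014403
Total = 0.9998881

0.99989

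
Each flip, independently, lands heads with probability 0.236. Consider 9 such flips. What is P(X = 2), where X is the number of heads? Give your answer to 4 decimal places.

X ~ Binomial(n=9, p=0.236).
P(X=2) = C(9,2) · p^2 · (1−p)^7
= 36 · 0.055696 · 0.15193 = 0.304635

0.3046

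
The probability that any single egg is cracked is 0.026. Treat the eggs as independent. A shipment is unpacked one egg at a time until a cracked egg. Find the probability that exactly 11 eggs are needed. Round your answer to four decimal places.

Geometric (trials to first success), p = 0.026.
P(Y = 11) = (1−p)^10 · p = 0.7684 · 0.026 = 0.019979

0.0200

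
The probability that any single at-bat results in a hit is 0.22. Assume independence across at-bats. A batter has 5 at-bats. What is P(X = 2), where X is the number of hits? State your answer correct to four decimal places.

0.2297

X ~ Binomial(n=5, p=0.22).
P(X=2) = C(5,2) · p^2 · (1−p)^3
= 10 · 0.0484 · 0.47455 = 0.229683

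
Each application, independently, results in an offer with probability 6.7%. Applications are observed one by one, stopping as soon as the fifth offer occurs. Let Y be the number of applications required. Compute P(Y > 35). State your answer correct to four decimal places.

0.9179

Needing more than 35 applications ⇔ fewer than 5 successes in the first 35. With X ~ Binomial(35, 0.067), P(Y > 35) = P(X ≤ 4).
  k=0: C(35,0)·0.067^0·0.933^35 = 0.088279
  k=1: C(35,1)·0.067^1·0.933^34 = 0.221880
  k=2: C(35,2)·0.067^2·0.933^33 = 0.270870
  k=3: C(35,3)·0.067^3·0.933^32 = 0.213967
  k=4: C(35,4)·0.067^4·0.933^31 = 0.122922
P(X ≤ 4) = 0.917918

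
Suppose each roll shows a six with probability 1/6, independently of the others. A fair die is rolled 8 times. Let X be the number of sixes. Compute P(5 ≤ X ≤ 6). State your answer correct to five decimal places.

0.00458

X ~ Binomial(8, 0.166667); P(5 ≤ X ≤ 6) = Σ C(8,k) p^k (1−p)^(8−k) over k:
  k=5: C(8,5)·0.166667^5·0.833333^3 = 0.0041676
  k=6: C(8,6)·0.166667^6·0.833333^2 = 0.0004168
Total = 0.0045844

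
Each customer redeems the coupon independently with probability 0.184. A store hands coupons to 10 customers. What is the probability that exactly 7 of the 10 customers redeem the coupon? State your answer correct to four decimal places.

X ~ Binomial(n=10, p=0.184).
P(X=7) = C(10,7) · p^7 · (1−p)^3
= 120 · 7.1404e-06 · 0.54334 = 0.000466

0.0005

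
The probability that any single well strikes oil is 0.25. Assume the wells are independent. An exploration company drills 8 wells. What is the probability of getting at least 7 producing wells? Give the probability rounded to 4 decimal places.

X ~ Binomial(8, 0.25); P(X ≥ 7) = Σ C(8,k) p^k (1−p)^(8−k) over k:
  k=7: C(8,7)·0.25^7·0.75^1 = 0.000366
  k=8: C(8,8)·0.25^8·0.75^0 = 0.000015
Total = 0.000381

0.0004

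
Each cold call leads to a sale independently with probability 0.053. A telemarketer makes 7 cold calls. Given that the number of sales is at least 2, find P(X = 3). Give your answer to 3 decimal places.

0.085

X ~ Binomial(7, 0.053). Want P(X=3 | X≥2) = P(X=3) / P(X≥2).
P(X=3) = C(7,3)·0.053^3·0.947^4 = 0.00419
P(X≥2) = 1 − 0.68305 − 0.26759 = 0.04936
Ratio = 0.00419 / 0.04936 = 0.08490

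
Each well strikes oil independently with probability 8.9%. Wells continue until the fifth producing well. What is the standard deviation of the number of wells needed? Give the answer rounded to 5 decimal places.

Y = total wells until the fifth success; negative binomial with r=5, p=0.089.
SD(Y) = √[r(1−p)/p²] = √(575.0536548) = 23.9802764

23.98028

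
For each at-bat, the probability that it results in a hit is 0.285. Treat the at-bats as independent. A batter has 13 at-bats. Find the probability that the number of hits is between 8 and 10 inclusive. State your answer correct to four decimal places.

0.0132

X ~ Binomial(13, 0.285); P(8 ≤ X ≤ 10) = Σ C(13,k) p^k (1−p)^(13−k) over k:
  k=8: C(13,8)·0.285^8·0.715^5 = 0.010468
  k=9: C(13,9)·0.285^9·0.715^4 = 0.002318
  k=10: C(13,10)·0.285^10·0.715^3 = 0.000370
Total = 0.013156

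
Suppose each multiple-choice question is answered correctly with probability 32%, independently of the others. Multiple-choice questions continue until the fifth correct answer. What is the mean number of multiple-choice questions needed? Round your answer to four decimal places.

15.6250

Y = total multiple-choice questions until the fifth success; negative binomial with r=5, p=0.32.
E[Y] = r / p = 5 / 0.32 = 15.625000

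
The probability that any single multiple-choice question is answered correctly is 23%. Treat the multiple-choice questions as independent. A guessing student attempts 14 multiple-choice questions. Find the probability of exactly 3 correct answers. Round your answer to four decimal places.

0.2499

X ~ Binomial(n=14, p=0.23).
P(X=3) = C(14,3) · p^3 · (1−p)^11
= 364 · 0.012167 · 0.056415 = 0.249852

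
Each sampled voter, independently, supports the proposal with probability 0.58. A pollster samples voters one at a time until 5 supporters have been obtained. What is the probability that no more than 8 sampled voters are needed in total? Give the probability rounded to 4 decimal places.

0.5473

Finishing within 8 sampled voters ⇔ at least 5 successes in the first 8. With X ~ Binomial(8, 0.58), P(Y ≤ 8) = 1 − P(X ≤ 4).
  k=0: C(8,0)·0.58^0·0.42^8 = 0.000968
  k=1: C(8,1)·0.58^1·0.42^7 = 0.010697
  k=2: C(8,2)·0.58^2·0.42^6 = 0.051702
  k=3: C(8,3)·0.58^3·0.42^5 = 0.142797
  k=4: C(8,4)·0.58^4·0.42^4 = 0.246494
1 − 0.452659 = 0.547341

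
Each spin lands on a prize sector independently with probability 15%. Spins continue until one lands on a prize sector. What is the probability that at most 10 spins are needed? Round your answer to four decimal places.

0.8031

Y = number of spins to the first success; geometric, p = 0.15.
P(Y ≤ 10) = 1 − (1−p)^10 = 1 − 0.196874 = 0.803126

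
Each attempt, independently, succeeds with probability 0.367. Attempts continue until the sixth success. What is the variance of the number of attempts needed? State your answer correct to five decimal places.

Y = total attempts until the sixth success; negative binomial with r=6, p=0.367.
Var(Y) = r(1−p)/p² = 6·0.633 / 0.367² = 28.1982938

28.19829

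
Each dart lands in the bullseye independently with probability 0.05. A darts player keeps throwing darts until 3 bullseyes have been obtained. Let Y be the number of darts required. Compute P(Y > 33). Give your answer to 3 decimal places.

Needing more than 33 darts ⇔ fewer than 3 successes in the first 33. With X ~ Binomial(33, 0.05), P(Y > 33) = P(X ≤ 2).
  k=0: C(33,0)·0.05^0·0.95^33 = 0.18403
  k=1: C(33,1)·0.05^1·0.95^32 = 0.31962
  k=2: C(33,2)·0.05^2·0.95^31 = 0.26916
P(X ≤ 2) = 0.77281

0.773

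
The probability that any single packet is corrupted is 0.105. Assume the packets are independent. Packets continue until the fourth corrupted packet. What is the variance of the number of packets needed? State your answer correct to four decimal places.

324.7166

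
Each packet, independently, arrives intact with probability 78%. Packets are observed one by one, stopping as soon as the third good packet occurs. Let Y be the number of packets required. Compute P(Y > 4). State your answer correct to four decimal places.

Needing more than 4 packets ⇔ fewer than 3 successes in the first 4. With X ~ Binomial(4, 0.78), P(Y > 4) = P(X ≤ 2).
  k=0: C(4,0)·0.78^0·0.22^4 = 0.002343
  k=1: C(4,1)·0.78^1·0.22^3 = 0.033222
  k=2: C(4,2)·0.78^2·0.22^2 = 0.176679
P(X ≤ 2) = 0.212244

0.2122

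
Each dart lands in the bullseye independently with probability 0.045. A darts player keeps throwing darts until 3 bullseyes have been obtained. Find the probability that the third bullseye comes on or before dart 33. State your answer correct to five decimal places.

Finishing within 33 darts ⇔ at least 3 successes in the first 33. With X ~ Binomial(33, 0.045), P(Y ≤ 33) = 1 − P(X ≤ 2).
  k=0: C(33,0)·0.045^0·0.955^33 = 0.2188322
  k=1: C(33,1)·0.045^1·0.955^32 = 0.3402784
  k=2: C(33,2)·0.045^2·0.955^31 = 0.2565449
1 − 0.8156555 = 0.1843445

0.18434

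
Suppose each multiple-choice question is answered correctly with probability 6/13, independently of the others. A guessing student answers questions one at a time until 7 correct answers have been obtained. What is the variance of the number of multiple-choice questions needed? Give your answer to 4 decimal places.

17.6944

Y = total multiple-choice questions until the seventh success; negative binomial with r=7, p=0.461538.
Var(Y) = r(1−p)/p² = 7·0.538462 / 0.461538² = 17.694444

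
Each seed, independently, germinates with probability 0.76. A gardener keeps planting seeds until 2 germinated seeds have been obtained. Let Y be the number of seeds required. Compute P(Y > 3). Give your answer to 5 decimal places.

Needing more than 3 seeds ⇔ fewer than 2 successes in the first 3. With X ~ Binomial(3, 0.76), P(Y > 3) = P(X ≤ 1).
  k=0: C(3,0)·0.76^0·0.24^3 = 0.0138240
  k=1: C(3,1)·0.76^1·0.24^2 = 0.1313280
P(X ≤ 1) = 0.1451520

0.14515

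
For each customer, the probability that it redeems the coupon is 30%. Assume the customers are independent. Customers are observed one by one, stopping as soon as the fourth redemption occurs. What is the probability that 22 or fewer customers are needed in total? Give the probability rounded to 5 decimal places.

0.93194

Finishing within 22 customers ⇔ at least 4 successes in the first 22. With X ~ Binomial(22, 0.30), P(Y ≤ 22) = 1 − P(X ≤ 3).
  k=0: C(22,0)·0.30^0·0.70^22 = 0.0003910
  k=1: C(22,1)·0.30^1·0.70^21 = 0.0036864
  k=2: C(22,2)·0.30^2·0.70^20 = 0.0165888
  k=3: C(22,3)·0.30^3·0.70^19 = 0.0473966
1 − 0.0680628 = 0.9319372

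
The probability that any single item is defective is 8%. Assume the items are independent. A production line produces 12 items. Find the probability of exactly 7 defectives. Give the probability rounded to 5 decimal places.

0.00001

X ~ Binomial(n=12, p=0.08).
P(X=7) = C(12,7) · p^7 · (1−p)^5
= 792 · 2.0972e-08 · 0.65908 = 0.0000109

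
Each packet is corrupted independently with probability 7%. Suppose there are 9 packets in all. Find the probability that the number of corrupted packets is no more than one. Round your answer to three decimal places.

X ~ Binomial(9, 0.07); P(X ≤ 1) = Σ C(9,k) p^k (1−p)^(9−k) over k:
  k=0: C(9,0)·0.07^0·0.93^9 = 0.52041
  k=1: C(9,1)·0.07^1·0.93^8 = 0.35254
Total = 0.87295

0.873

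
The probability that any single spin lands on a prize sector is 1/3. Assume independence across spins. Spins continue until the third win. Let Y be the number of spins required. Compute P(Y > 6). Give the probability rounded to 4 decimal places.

0.6804

Needing more than 6 spins ⇔ fewer than 3 successes in the first 6. With X ~ Binomial(6, 0.333333), P(Y > 6) = P(X ≤ 2).
  k=0: C(6,0)·0.333333^0·0.666667^6 = 0.087791
  k=1: C(6,1)·0.333333^1·0.666667^5 = 0.263374
  k=2: C(6,2)·0.333333^2·0.666667^4 = 0.329218
P(X ≤ 2) = 0.680384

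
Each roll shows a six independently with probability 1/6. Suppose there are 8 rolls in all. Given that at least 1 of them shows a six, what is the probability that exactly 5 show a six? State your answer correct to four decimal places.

X ~ Binomial(8, 0.166667). Want P(X=5 | X≥1) = P(X=5) / P(X≥1).
P(X=5) = C(8,5)·0.166667^5·0.833333^3 = 0.004168
P(X≥1) = 1 − 0.232568 = 0.767432
Ratio = 0.004168 / 0.767432 = 0.005431

0.0054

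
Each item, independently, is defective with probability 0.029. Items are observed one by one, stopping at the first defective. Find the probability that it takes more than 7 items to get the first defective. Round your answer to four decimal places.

Y = number of items to the first success; geometric, p = 0.029.
P(Y > 7) = P(first 7 all fail) = (1−p)^7 = 0.813832

0.8138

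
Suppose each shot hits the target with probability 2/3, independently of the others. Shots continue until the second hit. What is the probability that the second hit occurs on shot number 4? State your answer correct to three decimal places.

Y = trial on which the second success occurs; negative binomial, r=2, p=0.666667.
P(Y=4) = C(3,1) · p^2 · (1−p)^2
= 3 · 0.44444 · 0.11111 = 0.14815

0.148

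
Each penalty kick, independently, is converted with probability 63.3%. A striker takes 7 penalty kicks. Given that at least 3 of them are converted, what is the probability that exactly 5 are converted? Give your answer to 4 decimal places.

0.3083

X ~ Binomial(7, 0.633). Want P(X=5 | X≥3) = P(X=5) / P(X≥3).
P(X=5) = C(7,5)·0.633^5·0.367^2 = 0.287455
P(X≥3) = 1 − 0.000897 − 0.010827 − 0.056022 = 0.932255
Ratio = 0.287455 / 0.932255 = 0.308344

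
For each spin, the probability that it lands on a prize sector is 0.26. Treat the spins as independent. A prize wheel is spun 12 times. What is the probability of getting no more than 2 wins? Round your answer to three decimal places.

X ~ Binomial(12, 0.26); P(X ≤ 2) = Σ C(12,k) p^k (1−p)^(12−k) over k:
  k=0: C(12,0)·0.26^0·0.74^12 = 0.02696
  k=1: C(12,1)·0.26^1·0.74^11 = 0.11369
  k=2: C(12,2)·0.26^2·0.74^10 = 0.21969
Total = 0.36034

0.360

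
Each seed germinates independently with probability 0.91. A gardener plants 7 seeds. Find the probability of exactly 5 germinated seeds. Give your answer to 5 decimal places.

X ~ Binomial(n=7, p=0.91).
P(X=5) = C(7,5) · p^5 · (1−p)^2
= 21 · 0.62403 · 0.0081 = 0.1061479

0.10615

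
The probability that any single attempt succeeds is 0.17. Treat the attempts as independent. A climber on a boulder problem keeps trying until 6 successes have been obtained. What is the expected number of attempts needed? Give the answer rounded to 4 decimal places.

35.2941

Y = total attempts until the sixth success; negative binomial with r=6, p=0.17.
E[Y] = r / p = 6 / 0.17 = 35.294118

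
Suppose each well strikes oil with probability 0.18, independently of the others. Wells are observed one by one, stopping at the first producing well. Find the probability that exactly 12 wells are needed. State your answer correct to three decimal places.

Geometric (trials to first success), p = 0.18.
P(Y = 12) = (1−p)^11 · p = 0.11271 · 0.18 = 0.02029

0.020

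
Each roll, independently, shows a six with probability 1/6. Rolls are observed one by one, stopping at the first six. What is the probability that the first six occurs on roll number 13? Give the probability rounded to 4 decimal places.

Geometric (trials to first success), p = 0.166667.
P(Y = 13) = (1−p)^12 · p = 0.11216 · 0.166667 = 0.018693

0.0187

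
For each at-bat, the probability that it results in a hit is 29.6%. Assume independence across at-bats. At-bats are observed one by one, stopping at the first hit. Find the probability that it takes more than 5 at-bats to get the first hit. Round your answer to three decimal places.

0.173

Y = number of at-bats to the first success; geometric, p = 0.296.
P(Y > 5) = P(first 5 all fail) = (1−p)^5 = 0.17293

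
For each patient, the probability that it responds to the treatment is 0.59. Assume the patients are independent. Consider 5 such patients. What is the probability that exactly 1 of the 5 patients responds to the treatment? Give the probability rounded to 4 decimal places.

X ~ Binomial(n=5, p=0.59).
P(X=1) = C(5,1) · p^1 · (1−p)^4
= 5 · 0.59 · 0.028258 = 0.083360

0.0834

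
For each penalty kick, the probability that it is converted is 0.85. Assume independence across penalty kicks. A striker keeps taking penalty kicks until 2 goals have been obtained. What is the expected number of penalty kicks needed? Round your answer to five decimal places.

2.35294

Y = total penalty kicks until the second success; negative binomial with r=2, p=0.85.
E[Y] = r / p = 2 / 0.85 = 2.3529412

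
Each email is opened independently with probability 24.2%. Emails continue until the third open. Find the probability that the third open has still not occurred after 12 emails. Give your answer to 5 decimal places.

0.41584

Needing more than 12 emails ⇔ fewer than 3 successes in the first 12. With X ~ Binomial(12, 0.242), P(Y > 12) = P(X ≤ 2).
  k=0: C(12,0)·0.242^0·0.758^12 = 0.0359775
  k=1: C(12,1)·0.242^1·0.758^11 = 0.1378345
  k=2: C(12,2)·0.242^2·0.758^10 = 0.2420286
P(X ≤ 2) = 0.4158406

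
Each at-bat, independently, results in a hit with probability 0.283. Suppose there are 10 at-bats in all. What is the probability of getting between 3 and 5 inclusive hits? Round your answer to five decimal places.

0.53465

X ~ Binomial(10, 0.283); P(3 ≤ X ≤ 5) = Σ C(10,k) p^k (1−p)^(10−k) over k:
  k=3: C(10,3)·0.283^3·0.717^7 = 0.2649565
  k=4: C(10,4)·0.283^4·0.717^6 = 0.1830122
  k=5: C(10,5)·0.283^5·0.717^5 = 0.0866819
Total = 0.5346506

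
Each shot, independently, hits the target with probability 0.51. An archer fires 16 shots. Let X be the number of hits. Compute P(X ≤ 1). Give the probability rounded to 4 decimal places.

X ~ Binomial(16, 0.51); P(X ≤ 1) = Σ C(16,k) p^k (1−p)^(16−k) over k:
  k=0: C(16,0)·0.51^0·0.49^16 = 0.000011
  k=1: C(16,1)·0.51^1·0.49^15 = 0.000184
Total = 0.000195

0.0002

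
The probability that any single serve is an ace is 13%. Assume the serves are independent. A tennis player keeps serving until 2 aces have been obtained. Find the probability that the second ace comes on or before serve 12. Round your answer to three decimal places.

0.475

Finishing within 12 serves ⇔ at least 2 successes in the first 12. With X ~ Binomial(12, 0.13), P(Y ≤ 12) = 1 − P(X ≤ 1).
  k=0: C(12,0)·0.13^0·0.87^12 = 0.18803
  k=1: C(12,1)·0.13^1·0.87^11 = 0.33716
1 − 0.52519 = 0.47481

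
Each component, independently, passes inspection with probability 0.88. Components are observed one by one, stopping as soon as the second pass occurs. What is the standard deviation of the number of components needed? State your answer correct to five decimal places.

Y = total components until the second success; negative binomial with r=2, p=0.88.
SD(Y) = √[r(1−p)/p²] = √(0.3099174) = 0.5567022

0.55670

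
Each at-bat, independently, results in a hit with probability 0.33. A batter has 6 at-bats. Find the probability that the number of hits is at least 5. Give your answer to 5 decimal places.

0.01702

X ~ Binomial(6, 0.33); P(X ≥ 5) = Σ C(6,k) p^k (1−p)^(6−k) over k:
  k=5: C(6,5)·0.33^5·0.67^1 = 0.0157324
  k=6: C(6,6)·0.33^6·0.67^0 = 0.0012915
Total = 0.0170239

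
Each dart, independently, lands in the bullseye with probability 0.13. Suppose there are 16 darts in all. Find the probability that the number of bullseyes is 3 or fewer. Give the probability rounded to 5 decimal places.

X ~ Binomial(16, 0.13); P(X ≤ 3) = Σ C(16,k) p^k (1−p)^(16−k) over k:
  k=0: C(16,0)·0.13^0·0.87^16 = 0.1077229
  k=1: C(16,1)·0.13^1·0.87^15 = 0.2575444
  k=2: C(16,2)·0.13^2·0.87^14 = 0.2886274
  k=3: C(16,3)·0.13^3·0.87^13 = 0.2012651
Total = 0.8551597

0.85516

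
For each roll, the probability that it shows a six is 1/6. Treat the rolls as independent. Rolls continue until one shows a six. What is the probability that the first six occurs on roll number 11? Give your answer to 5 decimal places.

Geometric (trials to first success), p = 0.166667.
P(Y = 11) = (1−p)^10 · p = 0.16151 · 0.166667 = 0.0269176

0.02692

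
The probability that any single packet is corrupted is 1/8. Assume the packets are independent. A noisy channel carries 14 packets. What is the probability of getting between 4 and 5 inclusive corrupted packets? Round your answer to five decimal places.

0.08266

X ~ Binomial(14, 0.125); P(4 ≤ X ≤ 5) = Σ C(14,k) p^k (1−p)^(14−k) over k:
  k=4: C(14,4)·0.125^4·0.875^10 = 0.0642917
  k=5: C(14,5)·0.125^5·0.875^9 = 0.0183690
Total = 0.0826607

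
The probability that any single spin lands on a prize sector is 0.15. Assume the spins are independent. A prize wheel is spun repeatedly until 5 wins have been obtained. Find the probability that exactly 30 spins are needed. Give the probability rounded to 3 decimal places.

0.031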